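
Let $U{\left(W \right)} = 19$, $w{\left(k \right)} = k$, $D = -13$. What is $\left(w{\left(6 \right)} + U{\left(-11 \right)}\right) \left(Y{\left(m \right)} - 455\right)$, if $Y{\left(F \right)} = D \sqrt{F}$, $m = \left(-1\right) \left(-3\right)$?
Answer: $-11375 - 325 \sqrt{3} \approx -11938.0$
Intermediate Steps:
$m = 3$
$Y{\left(F \right)} = - 13 \sqrt{F}$
$\left(w{\left(6 \right)} + U{\left(-11 \right)}\right) \left(Y{\left(m \right)} - 455\right) = \left(6 + 19\right) \left(- 13 \sqrt{3} - 455\right) = 25 \left(-455 - 13 \sqrt{3}\right) = -11375 - 325 \sqrt{3}$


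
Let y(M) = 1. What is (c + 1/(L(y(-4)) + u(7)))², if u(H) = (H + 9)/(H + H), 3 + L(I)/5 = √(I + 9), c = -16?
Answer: 2005579979/8071281 - 21940730*√10/8071281 ≈ 239.89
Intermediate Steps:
L(I) = -15 + 5*√(9 + I) (L(I) = -15 + 5*√(I + 9) = -15 + 5*√(9 + I))
u(H) = (9 + H)/(2*H) (u(H) = (9 + H)/((2*H)) = (9 + H)*(1/(2*H)) = (9 + H)/(2*H))
(c + 1/(L(y(-4)) + u(7)))² = (-16 + 1/((-15 + 5*√(9 + 1)) + (½)*(9 + 7)/7))² = (-16 + 1/((-15 + 5*√10) + (½)*(⅐)*16))² = (-16 + 1/((-15 + 5*√10) + 8/7))² = (-16 + 1/(-97/7 + 5*√10))²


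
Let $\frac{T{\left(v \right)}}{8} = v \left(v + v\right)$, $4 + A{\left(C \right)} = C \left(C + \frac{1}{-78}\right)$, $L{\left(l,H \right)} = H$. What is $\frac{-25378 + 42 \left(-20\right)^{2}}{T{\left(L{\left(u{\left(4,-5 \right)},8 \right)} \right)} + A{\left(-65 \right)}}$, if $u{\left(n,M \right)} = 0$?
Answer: $- \frac{51468}{31475} \approx -1.6352$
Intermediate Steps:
$A{\left(C \right)} = -4 + C \left(- \frac{1}{78} + C\right)$ ($A{\left(C \right)} = -4 + C \left(C + \frac{1}{-78}\right) = -4 + C \left(C - \frac{1}{78}\right) = -4 + C \left(- \frac{1}{78} + C\right)$)
$T{\left(v \right)} = 16 v^{2}$ ($T{\left(v \right)} = 8 v \left(v + v\right) = 8 v 2 v = 8 \cdot 2 v^{2} = 16 v^{2}$)
$\frac{-25378 + 42 \left(-20\right)^{2}}{T{\left(L{\left(u{\left(4,-5 \right)},8 \right)} \right)} + A{\left(-65 \right)}} = \frac{-25378 + 42 \left(-20\right)^{2}}{16 \cdot 8^{2} - \left(\frac{19}{6} - 4225\right)} = \frac{-25378 + 42 \cdot 400}{16 \cdot 64 + \left(-4 + 4225 + \frac{5}{6}\right)} = \frac{-25378 + 16800}{1024 + \frac{25331}{6}} = - \frac{8578}{\frac{31475}{6}} = \left(-8578\right) \frac{6}{31475} = - \frac{51468}{31475}$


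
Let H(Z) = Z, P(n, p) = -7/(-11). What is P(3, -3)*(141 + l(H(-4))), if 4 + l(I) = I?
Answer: 931/11 ≈ 84.636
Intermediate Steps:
P(n, p) = 7/11 (P(n, p) = -7*(-1/11) = 7/11)
l(I) = -4 + I
P(3, -3)*(141 + l(H(-4))) = 7*(141 + (-4 - 4))/11 = 7*(141 - 8)/11 = (7/11)*133 = 931/11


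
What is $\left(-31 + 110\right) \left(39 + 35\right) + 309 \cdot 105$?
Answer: $38291$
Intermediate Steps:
$\left(-31 + 110\right) \left(39 + 35\right) + 309 \cdot 105 = 79 \cdot 74 + 32445 = 5846 + 32445 = 38291$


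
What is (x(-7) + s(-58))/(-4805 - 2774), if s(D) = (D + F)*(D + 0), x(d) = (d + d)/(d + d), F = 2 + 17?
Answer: -2263/7579 ≈ -0.29859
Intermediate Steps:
F = 19
x(d) = 1 (x(d) = (2*d)/((2*d)) = (2*d)*(1/(2*d)) = 1)
s(D) = D*(19 + D) (s(D) = (D + 19)*(D + 0) = (19 + D)*D = D*(19 + D))
(x(-7) + s(-58))/(-4805 - 2774) = (1 - 58*(19 - 58))/(-4805 - 2774) = (1 - 58*(-39))/(-7579) = (1 + 2262)*(-1/7579) = 2263*(-1/7579) = -2263/7579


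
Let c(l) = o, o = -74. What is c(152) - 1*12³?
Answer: -1802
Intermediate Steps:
c(l) = -74
c(152) - 1*12³ = -74 - 1*12³ = -74 - 1*1728 = -74 - 1728 = -1802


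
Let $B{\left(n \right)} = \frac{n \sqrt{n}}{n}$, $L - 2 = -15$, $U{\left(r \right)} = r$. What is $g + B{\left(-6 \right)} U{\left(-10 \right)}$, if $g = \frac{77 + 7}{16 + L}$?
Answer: $28 - 10 i \sqrt{6} \approx 28.0 - 24.495 i$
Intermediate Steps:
$L = -13$ ($L = 2 - 15 = -13$)
$B{\left(n \right)} = \sqrt{n}$ ($B{\left(n \right)} = \frac{n^{\frac{3}{2}}}{n} = \sqrt{n}$)
$g = 28$ ($g = \frac{77 + 7}{16 - 13} = \frac{84}{3} = 84 \cdot \frac{1}{3} = 28$)
$g + B{\left(-6 \right)} U{\left(-10 \right)} = 28 + \sqrt{-6} \left(-10\right) = 28 + i \sqrt{6} \left(-10\right) = 28 - 10 i \sqrt{6}$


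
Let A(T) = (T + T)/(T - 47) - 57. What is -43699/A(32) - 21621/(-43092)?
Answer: 9422009773/13200516 ≈ 713.76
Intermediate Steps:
A(T) = -57 + 2*T/(-47 + T) (A(T) = (2*T)/(-47 + T) - 57 = 2*T/(-47 + T) - 57 = -57 + 2*T/(-47 + T))
-43699/A(32) - 21621/(-43092) = -43699*(-47 + 32)/(2679 - 55*32) - 21621/(-43092) = -43699*(-15/(2679 - 1760)) - 21621*(-1/43092) = -43699/((-1/15*919)) + 7207/14364 = -43699/(-919/15) + 7207/14364 = -43699*(-15/919) + 7207/14364 = 655485/919 + 7207/14364 = 9422009773/13200516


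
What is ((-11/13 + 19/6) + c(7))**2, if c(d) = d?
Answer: 528529/6084 ≈ 86.872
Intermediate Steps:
((-11/13 + 19/6) + c(7))**2 = ((-11/13 + 19/6) + 7)**2 = (181/78 + 7)**2 = (727/78)**2 = 528529/6084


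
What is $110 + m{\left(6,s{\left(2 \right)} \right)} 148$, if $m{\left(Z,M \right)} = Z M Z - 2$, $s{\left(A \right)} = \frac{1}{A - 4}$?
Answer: $-2850$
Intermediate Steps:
$s{\left(A \right)} = \frac{1}{-4 + A}$
$m{\left(Z,M \right)} = -2 + M Z^{2}$ ($m{\left(Z,M \right)} = M Z Z - 2 = M Z^{2} - 2 = -2 + M Z^{2}$)
$110 + m{\left(6,s{\left(2 \right)} \right)} 148 = 110 + \left(-2 + \frac{6^{2}}{-4 + 2}\right) 148 = 110 + \left(-2 + \frac{1}{-2} \cdot 36\right) 148 = 110 + \left(-2 - 18\right) 148 = 110 - 2960 = -2850$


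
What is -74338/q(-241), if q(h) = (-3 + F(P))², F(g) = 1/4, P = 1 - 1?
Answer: -108128/11 ≈ -9829.8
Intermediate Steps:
P = 0
F(g) = ¼ (F(g) = 1*(¼) = ¼)
q(h) = 121/16 (q(h) = (-3 + ¼)² = (-11/4)² = 121/16)
-74338/q(-241) = -74338/121/16 = -74338*16/121 = -108128/11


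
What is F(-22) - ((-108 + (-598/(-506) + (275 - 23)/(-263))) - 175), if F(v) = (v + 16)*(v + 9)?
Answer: 1043726/2893 ≈ 360.78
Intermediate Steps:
F(v) = (9 + v)*(16 + v) (F(v) = (16 + v)*(9 + v) = (9 + v)*(16 + v))
F(-22) - ((-108 + (-598/(-506) + (275 - 23)/(-263))) - 175) = (144 + (-22)² + 25*(-22)) - ((-108 + (-598/(-506) + (275 - 23)/(-263))) - 175) = (144 + 484 - 550) - ((-108 + (-598*(-1/506) + 252*(-1/263))) - 175) = 78 - ((-108 + (13/11 - 252/263)) - 175) = 78 - ((-108 + 647/2893) - 175) = 78 - (-311797/2893 - 175) = 78 - 1*(-818072/2893) = 78 + 818072/2893 = 1043726/2893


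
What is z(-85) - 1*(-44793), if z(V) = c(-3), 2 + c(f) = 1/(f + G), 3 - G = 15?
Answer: 671864/15 ≈ 44791.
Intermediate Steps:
G = -12 (G = 3 - 1*15 = 3 - 15 = -12)
c(f) = -2 + 1/(-12 + f) (c(f) = -2 + 1/(f - 12) = -2 + 1/(-12 + f))
z(V) = -31/15 (z(V) = (25 - 2*(-3))/(-12 - 3) = (25 + 6)/(-15) = -1/15*31 = -31/15)
z(-85) - 1*(-44793) = -31/15 - 1*(-44793) = -31/15 + 44793 = 671864/15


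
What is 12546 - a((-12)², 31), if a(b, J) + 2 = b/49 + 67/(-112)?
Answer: 9835797/784 ≈ 12546.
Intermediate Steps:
a(b, J) = -291/112 + b/49 (a(b, J) = -2 + (b/49 + 67/(-112)) = -2 + (b*(1/49) + 67*(-1/112)) = -2 + (b/49 - 67/112) = -2 + (-67/112 + b/49) = -291/112 + b/49)
12546 - a((-12)², 31) = 12546 - (-291/112 + (1/49)*(-12)²) = 12546 - (-291/112 + (1/49)*144) = 12546 - (-291/112 + 144/49) = 12546 - 1*267/784 = 12546 - 267/784 = 9835797/784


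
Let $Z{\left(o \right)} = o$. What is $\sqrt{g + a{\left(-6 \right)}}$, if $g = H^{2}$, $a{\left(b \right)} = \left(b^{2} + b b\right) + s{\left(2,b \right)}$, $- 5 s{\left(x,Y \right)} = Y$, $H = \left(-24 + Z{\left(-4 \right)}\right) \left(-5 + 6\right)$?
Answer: $\frac{\sqrt{21430}}{5} \approx 29.278$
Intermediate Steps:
$H = -28$ ($H = \left(-24 - 4\right) \left(-5 + 6\right) = \left(-28\right) 1 = -28$)
$s{\left(x,Y \right)} = - \frac{Y}{5}$
$a{\left(b \right)} = 2 b^{2} - \frac{b}{5}$ ($a{\left(b \right)} = \left(b^{2} + b b\right) - \frac{b}{5} = \left(b^{2} + b^{2}\right) - \frac{b}{5} = 2 b^{2} - \frac{b}{5}$)
$g = 784$ ($g = \left(-28\right)^{2} = 784$)
$\sqrt{g + a{\left(-6 \right)}} = \sqrt{784 + \frac{1}{5} \left(-6\right) \left(-1 + 10 \left(-6\right)\right)} = \sqrt{784 + \frac{1}{5} \left(-6\right) \left(-1 - 60\right)} = \sqrt{784 + \frac{1}{5} \left(-6\right) \left(-61\right)} = \sqrt{784 + \frac{366}{5}} = \sqrt{\frac{4286}{5}} = \frac{\sqrt{21430}}{5}$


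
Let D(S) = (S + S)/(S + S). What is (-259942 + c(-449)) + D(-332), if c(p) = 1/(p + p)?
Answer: -233427019/898 ≈ -2.5994e+5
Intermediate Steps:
D(S) = 1 (D(S) = (2*S)/((2*S)) = (2*S)*(1/(2*S)) = 1)
c(p) = 1/(2*p)
(-259942 + c(-449)) + D(-332) = (-259942 + (½)/(-449)) + 1 = (-259942 + (½)*(-1/449)) + 1 = (-259942 - 1/898) + 1 = -233427917/898 + 1 = -233427019/898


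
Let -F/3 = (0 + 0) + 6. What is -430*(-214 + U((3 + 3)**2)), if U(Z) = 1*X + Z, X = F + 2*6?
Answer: 79120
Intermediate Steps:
F = -18 (F = -3*((0 + 0) + 6) = -3*(0 + 6) = -3*6 = -18)
X = -6 (X = -18 + 2*6 = -18 + 12 = -6)
U(Z) = -6 + Z (U(Z) = 1*(-6) + Z = -6 + Z)
-430*(-214 + U((3 + 3)**2)) = -430*(-214 + (-6 + (3 + 3)**2)) = -430*(-214 + (-6 + 6**2)) = -430*(-214 + (-6 + 36)) = -430*(-214 + 30) = -430*(-184) = 79120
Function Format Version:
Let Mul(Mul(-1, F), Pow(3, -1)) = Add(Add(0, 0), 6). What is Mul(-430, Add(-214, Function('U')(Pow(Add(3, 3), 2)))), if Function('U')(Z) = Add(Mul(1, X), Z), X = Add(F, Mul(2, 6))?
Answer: 79120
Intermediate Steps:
F = -18 (F = Mul(-3, Add(Add(0, 0), 6)) = Mul(-3, Add(0, 6)) = Mul(-3, 6) = -18)
X = -6 (X = Add(-18, Mul(2, 6)) = Add(-18, 12) = -6)
Function('U')(Z) = Add(-6, Z) (Function('U')(Z) = Add(Mul(1, -6), Z) = Add(-6, Z))
Mul(-430, Add(-214, Function('U')(Pow(Add(3, 3), 2)))) = Mul(-430, Add(-214, Add(-6, Pow(Add(3, 3), 2)))) = Mul(-430, Add(-214, Add(-6, Pow(6, 2)))) = Mul(-430, Add(-214, Add(-6, 36))) = Mul(-430, Add(-214, 30)) = Mul(-430, -184) = 79120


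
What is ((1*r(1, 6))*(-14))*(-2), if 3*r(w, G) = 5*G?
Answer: 280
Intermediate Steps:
r(w, G) = 5*G/3 (r(w, G) = (5*G)/3 = 5*G/3)
((1*r(1, 6))*(-14))*(-2) = ((1*((5/3)*6))*(-14))*(-2) = ((1*10)*(-14))*(-2) = (10*(-14))*(-2) = -140*(-2) = 280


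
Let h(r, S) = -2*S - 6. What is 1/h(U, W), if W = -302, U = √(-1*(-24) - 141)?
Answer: 1/598 ≈ 0.0016722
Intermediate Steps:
U = 3*I*√13 (U = √(24 - 141) = √(-117) = 3*I*√13 ≈ 10.817*I)
h(r, S) = -6 - 2*S
1/h(U, W) = 1/(-6 - 2*(-302)) = 1/(-6 + 604) = 1/598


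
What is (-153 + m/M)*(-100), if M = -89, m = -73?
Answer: 1354400/89 ≈ 15218.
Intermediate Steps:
(-153 + m/M)*(-100) = (-153 - 73/(-89))*(-100) = (-153 - 73*(-1/89))*(-100) = (-153 + 73/89)*(-100) = -13544/89*(-100) = 1354400/89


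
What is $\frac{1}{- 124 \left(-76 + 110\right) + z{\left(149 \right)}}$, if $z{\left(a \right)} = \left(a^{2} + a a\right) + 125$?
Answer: $\frac{1}{40311} \approx 2.4807 \cdot 10^{-5}$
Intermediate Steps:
$z{\left(a \right)} = 125 + 2 a^{2}$ ($z{\left(a \right)} = \left(a^{2} + a^{2}\right) + 125 = 2 a^{2} + 125 = 125 + 2 a^{2}$)
$\frac{1}{- 124 \left(-76 + 110\right) + z{\left(149 \right)}} = \frac{1}{- 124 \left(-76 + 110\right) + \left(125 + 2 \cdot 149^{2}\right)} = \frac{1}{\left(-124\right) 34 + \left(125 + 2 \cdot 22201\right)} = \frac{1}{-4216 + \left(125 + 44402\right)} = \frac{1}{-4216 + 44527} = \frac{1}{40311}$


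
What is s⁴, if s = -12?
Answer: 20736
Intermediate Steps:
s⁴ = (-12)⁴ = 20736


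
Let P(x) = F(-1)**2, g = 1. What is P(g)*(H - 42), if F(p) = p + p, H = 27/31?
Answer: -5100/31 ≈ -164.52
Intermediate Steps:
H = 27/31 (H = 27*(1/31) = 27/31 ≈ 0.87097)
F(p) = 2*p
P(x) = 4 (P(x) = (2*(-1))**2 = (-2)**2 = 4)
P(g)*(H - 42) = 4*(27/31 - 42) = 4*(-1275/31) = -5100/31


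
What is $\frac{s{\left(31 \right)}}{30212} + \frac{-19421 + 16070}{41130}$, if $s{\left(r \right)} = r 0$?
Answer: $- \frac{1117}{13710} \approx -0.081473$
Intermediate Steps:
$s{\left(r \right)} = 0$
$\frac{s{\left(31 \right)}}{30212} + \frac{-19421 + 16070}{41130} = \frac{0}{30212} + \frac{-19421 + 16070}{41130} = 0 \cdot \frac{1}{30212} - \frac{1117}{13710} = 0 - \frac{1117}{13710} = - \frac{1117}{13710}$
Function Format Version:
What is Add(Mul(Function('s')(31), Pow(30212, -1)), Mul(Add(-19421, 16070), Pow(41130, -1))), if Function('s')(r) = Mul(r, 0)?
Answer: Rational(-1117, 13710) ≈ -0.081473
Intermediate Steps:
Function('s')(r) = 0
Add(Mul(Function('s')(31), Pow(30212, -1)), Mul(Add(-19421, 16070), Pow(41130, -1))) = Add(Mul(0, Pow(30212, -1)), Mul(Add(-19421, 16070), Pow(41130, -1))) = Add(Mul(0, Rational(1, 30212)), Mul(-3351, Rational(1, 41130))) = Add(0, Rational(-1117, 13710)) = Rational(-1117, 13710)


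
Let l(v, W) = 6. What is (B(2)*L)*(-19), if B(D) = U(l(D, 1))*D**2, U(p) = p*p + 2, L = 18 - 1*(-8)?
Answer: -75088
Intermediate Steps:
L = 26 (L = 18 + 8 = 26)
U(p) = 2 + p**2 (U(p) = p**2 + 2 = 2 + p**2)
B(D) = 38*D**2 (B(D) = (2 + 6**2)*D**2 = (2 + 36)*D**2 = 38*D**2)
(B(2)*L)*(-19) = ((38*2**2)*26)*(-19) = ((38*4)*26)*(-19) = (152*26)*(-19) = 3952*(-19) = -75088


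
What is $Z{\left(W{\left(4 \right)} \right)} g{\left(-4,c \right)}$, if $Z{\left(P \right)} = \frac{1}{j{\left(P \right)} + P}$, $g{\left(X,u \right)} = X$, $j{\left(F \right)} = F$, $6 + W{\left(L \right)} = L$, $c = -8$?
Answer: $1$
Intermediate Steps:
$W{\left(L \right)} = -6 + L$
$Z{\left(P \right)} = \frac{1}{2 P}$ ($Z{\left(P \right)} = \frac{1}{P + P} = \frac{1}{2 P}$)
$Z{\left(W{\left(4 \right)} \right)} g{\left(-4,c \right)} = \frac{1}{2 \left(-6 + 4\right)} \left(-4\right) = \frac{1}{2 \left(-2\right)} \left(-4\right) = \frac{1}{2} \left(- \frac{1}{2}\right) \left(-4\right) = \left(- \frac{1}{4}\right) \left(-4\right) = 1$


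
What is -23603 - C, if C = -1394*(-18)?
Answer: -48695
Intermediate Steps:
C = 25092
-23603 - C = -23603 - 1*25092 = -23603 - 25092 = -48695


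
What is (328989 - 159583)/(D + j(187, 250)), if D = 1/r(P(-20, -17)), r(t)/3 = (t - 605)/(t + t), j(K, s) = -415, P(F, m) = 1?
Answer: -153481836/375991 ≈ -408.21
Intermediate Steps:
r(t) = 3*(-605 + t)/(2*t) (r(t) = 3*((t - 605)/(t + t)) = 3*((-605 + t)/((2*t))) = 3*((-605 + t)*(1/(2*t))) = 3*((-605 + t)/(2*t)) = 3*(-605 + t)/(2*t))
D = -1/906 (D = 1/((3/2)*(-605 + 1)/1) = 1/((3/2)*1*(-604)) = 1/(-906) = -1/906 ≈ -0.0011038)
(328989 - 159583)/(D + j(187, 250)) = (328989 - 159583)/(-1/906 - 415) = 169406/(-375991/906) = 169406*(-906/375991) = -153481836/375991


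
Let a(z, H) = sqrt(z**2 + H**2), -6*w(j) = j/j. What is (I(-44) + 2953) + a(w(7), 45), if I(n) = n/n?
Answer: 2954 + sqrt(72901)/6 ≈ 2999.0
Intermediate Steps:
I(n) = 1
w(j) = -1/6 (w(j) = -j/(6*j) = -1/6*1 = -1/6)
a(z, H) = sqrt(H**2 + z**2)
(I(-44) + 2953) + a(w(7), 45) = (1 + 2953) + sqrt(45**2 + (-1/6)**2) = 2954 + sqrt(2025 + 1/36) = 2954 + sqrt(72901/36) = 2954 + sqrt(72901)/6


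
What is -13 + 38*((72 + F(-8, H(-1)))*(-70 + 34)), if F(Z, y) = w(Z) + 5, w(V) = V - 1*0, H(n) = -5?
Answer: -94405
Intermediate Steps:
w(V) = V (w(V) = V + 0 = V)
F(Z, y) = 5 + Z (F(Z, y) = Z + 5 = 5 + Z)
-13 + 38*((72 + F(-8, H(-1)))*(-70 + 34)) = -13 + 38*((72 + (5 - 8))*(-70 + 34)) = -13 + 38*((72 - 3)*(-36)) = -13 + 38*(69*(-36)) = -13 + 38*(-2484) = -13 - 94392 = -94405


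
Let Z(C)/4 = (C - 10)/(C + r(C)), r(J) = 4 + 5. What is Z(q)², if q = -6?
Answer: 4096/9 ≈ 455.11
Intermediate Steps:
r(J) = 9
Z(C) = 4*(-10 + C)/(9 + C) (Z(C) = 4*((C - 10)/(C + 9)) = 4*((-10 + C)/(9 + C)) = 4*(-10 + C)/(9 + C))
Z(q)² = (4*(-10 - 6)/(9 - 6))² = (4*(-16)/3)² = (4*(⅓)*(-16))² = (-64/3)² = 4096/9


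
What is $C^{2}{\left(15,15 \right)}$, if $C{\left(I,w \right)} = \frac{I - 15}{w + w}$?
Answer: $0$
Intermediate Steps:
$C{\left(I,w \right)} = \frac{-15 + I}{2 w}$
$C^{2}{\left(15,15 \right)} = \left(\frac{-15 + 15}{2 \cdot 15}\right)^{2} = \left(\frac{1}{2} \cdot \frac{1}{15} \cdot 0\right)^{2} = 0^{2} = 0$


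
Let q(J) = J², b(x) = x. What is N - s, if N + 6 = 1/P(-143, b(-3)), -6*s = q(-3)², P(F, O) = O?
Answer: 43/6 ≈ 7.1667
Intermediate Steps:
s = -27/2 (s = -((-3)²)²/6 = -⅙*9² = -⅙*81 = -27/2 ≈ -13.500)
N = -19/3 (N = -6 + 1/(-3) = -6 - ⅓ = -19/3 ≈ -6.3333)
N - s = -19/3 - 1*(-27/2) = -19/3 + 27/2 = 43/6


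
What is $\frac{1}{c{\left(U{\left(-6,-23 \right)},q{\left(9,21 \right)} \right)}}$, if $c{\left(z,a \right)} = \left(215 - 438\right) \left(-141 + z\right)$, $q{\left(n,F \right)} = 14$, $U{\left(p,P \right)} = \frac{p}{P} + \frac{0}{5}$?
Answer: $\frac{23}{721851} \approx 3.1863 \cdot 10^{-5}$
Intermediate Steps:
$U{\left(p,P \right)} = \frac{p}{P}$ ($U{\left(p,P \right)} = \frac{p}{P} + 0 \cdot \frac{1}{5} = \frac{p}{P} + 0 = \frac{p}{P}$)
$c{\left(z,a \right)} = 31443 - 223 z$ ($c{\left(z,a \right)} = - 223 \left(-141 + z\right) = 31443 - 223 z$)
$\frac{1}{c{\left(U{\left(-6,-23 \right)},q{\left(9,21 \right)} \right)}} = \frac{1}{31443 - 223 \left(- \frac{6}{-23}\right)} = \frac{1}{31443 - 223 \left(\left(-6\right) \left(- \frac{1}{23}\right)\right)} = \frac{1}{31443 - \frac{1338}{23}} = \frac{1}{\frac{721851}{23}} = \frac{23}{721851}$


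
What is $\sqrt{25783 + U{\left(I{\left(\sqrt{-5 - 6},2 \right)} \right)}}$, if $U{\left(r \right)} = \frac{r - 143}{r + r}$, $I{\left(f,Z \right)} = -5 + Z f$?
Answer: $\sqrt{\frac{128989 - 51567 i \sqrt{11}}{5 - 2 i \sqrt{11}}} \approx 160.59 + 0.021 i$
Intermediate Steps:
$U{\left(r \right)} = \frac{-143 + r}{2 r}$
$\sqrt{25783 + U{\left(I{\left(\sqrt{-5 - 6},2 \right)} \right)}} = \sqrt{25783 + \frac{-143 - \left(5 - 2 \sqrt{-5 - 6}\right)}{2 \left(-5 + 2 \sqrt{-5 - 6}\right)}} = \sqrt{25783 + \frac{-143 - \left(5 - 2 \sqrt{-11}\right)}{2 \left(-5 + 2 \sqrt{-11}\right)}} = \sqrt{25783 + \frac{-143 - \left(5 - 2 i \sqrt{11}\right)}{2 \left(-5 + 2 i \sqrt{11}\right)}} = \sqrt{25783 + \frac{-148 + 2 i \sqrt{11}}{2 \left(-5 + 2 i \sqrt{11}\right)}}$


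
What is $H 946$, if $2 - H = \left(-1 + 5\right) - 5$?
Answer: $2838$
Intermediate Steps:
$H = 3$ ($H = 2 - \left(\left(-1 + 5\right) - 5\right) = 2 - \left(4 - 5\right) = 2 - -1 = 2 + 1 = 3$)
$H 946 = 3 \cdot 946 = 2838$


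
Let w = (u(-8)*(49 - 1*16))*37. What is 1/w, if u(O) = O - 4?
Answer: -1/14652 ≈ -6.8250e-5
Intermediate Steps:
u(O) = -4 + O
w = -14652 (w = ((-4 - 8)*(49 - 1*16))*37 = -12*(49 - 16)*37 = -12*33*37 = -396*37 = -14652)
1/w = 1/(-14652) = -1/14652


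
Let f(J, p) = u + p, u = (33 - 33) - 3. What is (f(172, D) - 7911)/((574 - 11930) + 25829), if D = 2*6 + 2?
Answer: -7900/14473 ≈ -0.54584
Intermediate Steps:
D = 14 (D = 12 + 2 = 14)
u = -3 (u = 0 - 3 = -3)
f(J, p) = -3 + p
(f(172, D) - 7911)/((574 - 11930) + 25829) = ((-3 + 14) - 7911)/((574 - 11930) + 25829) = (11 - 7911)/(-11356 + 25829) = -7900/14473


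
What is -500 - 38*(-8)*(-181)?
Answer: -55524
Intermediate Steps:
-500 - 38*(-8)*(-181) = -500 + 304*(-181) = -500 - 55024 = -55524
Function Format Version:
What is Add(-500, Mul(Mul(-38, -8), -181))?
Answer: -55524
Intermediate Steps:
Add(-500, Mul(Mul(-38, -8), -181)) = Add(-500, Mul(304, -181)) = Add(-500, -55024) = -55524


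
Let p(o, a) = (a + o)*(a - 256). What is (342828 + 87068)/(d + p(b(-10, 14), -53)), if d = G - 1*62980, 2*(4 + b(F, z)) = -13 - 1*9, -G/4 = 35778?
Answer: -53737/23135 ≈ -2.3228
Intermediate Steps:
G = -143112 (G = -4*35778 = -143112)
b(F, z) = -15 (b(F, z) = -4 + (-13 - 1*9)/2 = -4 + (-13 - 9)/2 = -4 + (½)*(-22) = -4 - 11 = -15)
p(o, a) = (-256 + a)*(a + o) (p(o, a) = (a + o)*(-256 + a) = (-256 + a)*(a + o))
d = -206092 (d = -143112 - 1*62980 = -143112 - 62980 = -206092)
(342828 + 87068)/(d + p(b(-10, 14), -53)) = (342828 + 87068)/(-206092 + ((-53)² - 256*(-53) - 256*(-15) - 53*(-15))) = 429896/(-206092 + (2809 + 13568 + 3840 + 795)) = 429896/(-206092 + 21012) = 429896/(-185080) = 429896*(-1/185080) = -53737/23135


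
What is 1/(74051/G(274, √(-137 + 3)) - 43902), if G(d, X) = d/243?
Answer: 274/5965245 ≈ 4.5933e-5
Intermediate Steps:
G(d, X) = d/243 (G(d, X) = d*(1/243) = d/243)
1/(74051/G(274, √(-137 + 3)) - 43902) = 1/(74051/(((1/243)*274)) - 43902) = 1/(74051/(274/243) - 43902) = 1/(74051*(243/274) - 43902) = 1/(17994393/274 - 43902) = 1/(5965245/274) = 274/5965245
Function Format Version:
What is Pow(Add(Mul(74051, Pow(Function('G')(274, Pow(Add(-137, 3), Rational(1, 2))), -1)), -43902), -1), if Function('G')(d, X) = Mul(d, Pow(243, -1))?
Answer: Rational(274, 5965245) ≈ 4.5933e-5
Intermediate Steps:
Function('G')(d, X) = Mul(Rational(1, 243), d) (Function('G')(d, X) = Mul(d, Rational(1, 243)) = Mul(Rational(1, 243), d))
Pow(Add(Mul(74051, Pow(Function('G')(274, Pow(Add(-137, 3), Rational(1, 2))), -1)), -43902), -1) = Pow(Add(Mul(74051, Pow(Mul(Rational(1, 243), 274), -1)), -43902), -1) = Pow(Add(Mul(74051, Pow(Rational(274, 243), -1)), -43902), -1) = Pow(Add(Mul(74051, Rational(243, 274)), -43902), -1) = Pow(Add(Rational(17994393, 274), -43902), -1) = Pow(Rational(5965245, 274), -1) = Rational(274, 5965245)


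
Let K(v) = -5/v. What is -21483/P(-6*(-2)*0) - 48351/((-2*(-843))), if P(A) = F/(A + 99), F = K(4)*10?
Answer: 2390139383/14050 ≈ 1.7012e+5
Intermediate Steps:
F = -25/2 (F = -5/4*10 = -25/2 ≈ -12.500)
P(A) = -25/(2*(99 + A)) (P(A) = -25/(2*(A + 99)) = -25/(2*(99 + A)))
-21483/P(-6*(-2)*0) - 48351/((-2*(-843))) = -21483/((-25/(198 + 2*(-6*(-2)*0)))) - 48351/((-2*(-843))) = -21483/((-25/(198 + 2*(12*0)))) - 48351/1686 = -21483/((-25/(198 + 2*0))) - 48351*1/1686 = -21483/((-25/(198 + 0))) - 16117/562 = -21483/((-25/198)) - 16117/562 = -21483/((-25*1/198)) - 16117/562 = -21483/(-25/198) - 16117/562 = -21483*(-198/25) - 16117/562 = 4253634/25 - 16117/562 = 2390139383/14050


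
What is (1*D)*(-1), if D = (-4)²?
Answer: -16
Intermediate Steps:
D = 16
(1*D)*(-1) = (1*16)*(-1) = 16*(-1) = -16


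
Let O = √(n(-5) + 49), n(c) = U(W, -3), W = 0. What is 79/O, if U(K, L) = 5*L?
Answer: 79*√34/34 ≈ 13.548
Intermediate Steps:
n(c) = -15 (n(c) = 5*(-3) = -15)
O = √34 (O = √(-15 + 49) = √34 ≈ 5.8309)
79/O = 79/(√34) = 79*(√34/34) = 79*√34/34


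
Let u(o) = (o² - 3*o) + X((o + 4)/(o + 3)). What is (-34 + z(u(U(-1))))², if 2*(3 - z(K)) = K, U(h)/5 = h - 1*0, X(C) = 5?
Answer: 11449/4 ≈ 2862.3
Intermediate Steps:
U(h) = 5*h (U(h) = 5*(h - 1*0) = 5*(h + 0) = 5*h)
u(o) = 5 + o² - 3*o (u(o) = (o² - 3*o) + 5 = 5 + o² - 3*o)
z(K) = 3 - K/2
(-34 + z(u(U(-1))))² = (-34 + (3 - (5 + (5*(-1))² - 15*(-1))/2))² = (-34 + (3 - (5 + (-5)² - 3*(-5))/2))² = (-34 + (3 - (5 + 25 + 15)/2))² = (-34 + (3 - ½*45))² = (-34 + (3 - 45/2))² = (-34 - 39/2)² = (-107/2)² = 11449/4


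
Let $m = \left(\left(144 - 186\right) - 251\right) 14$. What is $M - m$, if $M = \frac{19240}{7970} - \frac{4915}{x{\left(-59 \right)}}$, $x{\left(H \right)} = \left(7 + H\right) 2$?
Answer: $\frac{344123927}{82888} \approx 4151.7$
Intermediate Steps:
$x{\left(H \right)} = 14 + 2 H$
$M = \frac{4117351}{82888}$ ($M = \frac{19240}{7970} - \frac{4915}{14 + 2 \left(-59\right)} = 19240 \cdot \frac{1}{7970} - \frac{4915}{14 - 118} = \frac{1924}{797} - \frac{4915}{-104} = \frac{1924}{797} - - \frac{4915}{104} = \frac{1924}{797} + \frac{4915}{104} = \frac{4117351}{82888} \approx 49.674$)
$m = -4102$ ($m = \left(-42 - 251\right) 14 = \left(-293\right) 14 = -4102$)
$M - m = \frac{4117351}{82888} - -4102 = \frac{4117351}{82888} + 4102 = \frac{344123927}{82888}$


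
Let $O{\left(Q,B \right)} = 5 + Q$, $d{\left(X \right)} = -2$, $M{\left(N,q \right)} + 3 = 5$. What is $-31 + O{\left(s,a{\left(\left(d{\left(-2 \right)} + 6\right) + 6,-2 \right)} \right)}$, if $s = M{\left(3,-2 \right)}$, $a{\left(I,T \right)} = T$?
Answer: $-24$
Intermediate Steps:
$M{\left(N,q \right)} = 2$ ($M{\left(N,q \right)} = -3 + 5 = 2$)
$s = 2$
$-31 + O{\left(s,a{\left(\left(d{\left(-2 \right)} + 6\right) + 6,-2 \right)} \right)} = -31 + \left(5 + 2\right) = -31 + 7 = -24$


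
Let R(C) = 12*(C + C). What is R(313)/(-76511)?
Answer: -7512/76511 ≈ -0.098182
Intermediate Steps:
R(C) = 24*C (R(C) = 12*(2*C) = 24*C)
R(313)/(-76511) = (24*313)/(-76511) = 7512*(-1/76511) = -7512/76511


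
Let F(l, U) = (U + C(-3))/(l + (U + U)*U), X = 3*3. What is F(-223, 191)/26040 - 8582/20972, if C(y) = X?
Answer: -4146776581/10133561046 ≈ -0.40921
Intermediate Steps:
X = 9
C(y) = 9
F(l, U) = (9 + U)/(l + 2*U²) (F(l, U) = (U + 9)/(l + (U + U)*U) = (9 + U)/(l + (2*U)*U) = (9 + U)/(l + 2*U²))
F(-223, 191)/26040 - 8582/20972 = ((9 + 191)/(-223 + 2*191²))/26040 - 8582/20972 = (200/(-223 + 2*36481))*(1/26040) - 8582*1/20972 = (200/(-223 + 72962))*(1/26040) - 613/1498 = (200/72739)*(1/26040) - 613/1498 = 5/47353089 - 613/1498 = -4146776581/10133561046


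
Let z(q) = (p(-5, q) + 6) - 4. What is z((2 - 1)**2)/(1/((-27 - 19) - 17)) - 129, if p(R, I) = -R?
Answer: -570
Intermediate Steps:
z(q) = 7 (z(q) = (-1*(-5) + 6) - 4 = (5 + 6) - 4 = 11 - 4 = 7)
z((2 - 1)**2)/(1/((-27 - 19) - 17)) - 129 = 7/1/((-27 - 19) - 17) - 129 = 7/1/(-46 - 17) - 129 = 7/1/(-63) - 129 = 7/(-1/63) - 129 = -63*7 - 129 = -441 - 129 = -570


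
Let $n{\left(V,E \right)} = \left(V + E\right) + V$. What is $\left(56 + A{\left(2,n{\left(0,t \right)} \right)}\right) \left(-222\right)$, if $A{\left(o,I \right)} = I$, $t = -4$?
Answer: $-11544$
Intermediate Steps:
$n{\left(V,E \right)} = E + 2 V$ ($n{\left(V,E \right)} = \left(E + V\right) + V = E + 2 V$)
$\left(56 + A{\left(2,n{\left(0,t \right)} \right)}\right) \left(-222\right) = \left(56 + \left(-4 + 2 \cdot 0\right)\right) \left(-222\right) = \left(56 + \left(-4 + 0\right)\right) \left(-222\right) = \left(56 - 4\right) \left(-222\right) = 52 \left(-222\right) = -11544$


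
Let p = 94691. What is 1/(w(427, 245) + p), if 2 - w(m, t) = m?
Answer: 1/94266 ≈ 1.0608e-5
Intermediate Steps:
w(m, t) = 2 - m
1/(w(427, 245) + p) = 1/((2 - 1*427) + 94691) = 1/((2 - 427) + 94691) = 1/(-425 + 94691) = 1/94266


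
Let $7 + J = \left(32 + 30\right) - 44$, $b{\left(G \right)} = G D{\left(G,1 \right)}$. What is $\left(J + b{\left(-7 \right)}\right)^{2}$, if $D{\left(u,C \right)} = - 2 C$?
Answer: $625$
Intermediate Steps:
$b{\left(G \right)} = - 2 G$ ($b{\left(G \right)} = G \left(\left(-2\right) 1\right) = G \left(-2\right) = - 2 G$)
$J = 11$ ($J = -7 + \left(\left(32 + 30\right) - 44\right) = -7 + \left(62 - 44\right) = -7 + 18 = 11$)
$\left(J + b{\left(-7 \right)}\right)^{2} = \left(11 - -14\right)^{2} = \left(11 + 14\right)^{2} = 25^{2} = 625$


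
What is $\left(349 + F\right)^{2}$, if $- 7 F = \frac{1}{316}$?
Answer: $\frac{595963928169}{4892944} \approx 1.218 \cdot 10^{5}$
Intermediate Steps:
$F = - \frac{1}{2212}$ ($F = - \frac{1}{7 \cdot 316} = \left(- \frac{1}{7}\right) \frac{1}{316} = - \frac{1}{2212} \approx -0.00045208$)
$\left(349 + F\right)^{2} = \left(349 - \frac{1}{2212}\right)^{2} = \left(\frac{771987}{2212}\right)^{2} = \frac{595963928169}{4892944}$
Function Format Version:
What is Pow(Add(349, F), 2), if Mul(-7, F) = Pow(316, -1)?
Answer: Rational(595963928169, 4892944) ≈ 1.2180e+5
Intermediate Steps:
F = Rational(-1, 2212) (F = Mul(Rational(-1, 7), Pow(316, -1)) = Mul(Rational(-1, 7), Rational(1, 316)) = Rational(-1, 2212) ≈ -0.00045208)
Pow(Add(349, F), 2) = Pow(Add(349, Rational(-1, 2212)), 2) = Pow(Rational(771987, 2212), 2) = Rational(595963928169, 4892944)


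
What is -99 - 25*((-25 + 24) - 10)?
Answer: 176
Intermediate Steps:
-99 - 25*((-25 + 24) - 10) = -99 - 25*(-1 - 10) = -99 - 25*(-11) = -99 + 275 = 176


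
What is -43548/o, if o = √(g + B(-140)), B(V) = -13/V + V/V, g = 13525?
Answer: -87096*√66277855/1893653 ≈ -374.44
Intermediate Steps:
B(V) = 1 - 13/V (B(V) = -13/V + 1 = 1 - 13/V)
o = √66277855/70 (o = √(13525 + (-13 - 140)/(-140)) = √(13525 - 1/140*(-153)) = √(13525 + 153/140) = √(1893653/140) = √66277855/70 ≈ 116.30)
-43548/o = -43548*2*√66277855/1893653 = -87096*√66277855/1893653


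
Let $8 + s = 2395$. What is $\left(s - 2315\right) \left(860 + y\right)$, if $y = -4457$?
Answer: $-258984$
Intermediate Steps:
$s = 2387$ ($s = -8 + 2395 = 2387$)
$\left(s - 2315\right) \left(860 + y\right) = \left(2387 - 2315\right) \left(860 - 4457\right) = 72 \left(-3597\right) = -258984$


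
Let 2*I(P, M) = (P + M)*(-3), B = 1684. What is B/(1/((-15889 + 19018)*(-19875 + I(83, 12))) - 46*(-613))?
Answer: 52738465815/883087445992 ≈ 0.059721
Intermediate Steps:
I(P, M) = -3*M/2 - 3*P/2 (I(P, M) = ((P + M)*(-3))/2 = ((M + P)*(-3))/2 = (-3*M - 3*P)/2 = -3*M/2 - 3*P/2)
B/(1/((-15889 + 19018)*(-19875 + I(83, 12))) - 46*(-613)) = 1684/(1/((-15889 + 19018)*(-19875 + (-3/2*12 - 3/2*83))) - 46*(-613)) = 1684/(1/(3129*(-19875 + (-18 - 249/2))) - 1*(-28198)) = 1684/(1/(3129*(-19875 - 285/2)) + 28198) = 1684/(1/(3129*(-40035/2)) + 28198) = 1684/(1/(-125269515/2) + 28198) = 1684/(-2/125269515 + 28198) = 1684/(3532349783968/125269515) = 1684*(125269515/3532349783968) = 52738465815/883087445992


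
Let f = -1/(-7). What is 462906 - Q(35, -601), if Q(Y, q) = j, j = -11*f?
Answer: 3240353/7 ≈ 4.6291e+5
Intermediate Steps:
f = 1/7 (f = -1*(-1/7) = 1/7 ≈ 0.14286)
j = -11/7 (j = -11*1/7 = -11/7 ≈ -1.5714)
Q(Y, q) = -11/7
462906 - Q(35, -601) = 462906 - 1*(-11/7) = 462906 + 11/7 = 3240353/7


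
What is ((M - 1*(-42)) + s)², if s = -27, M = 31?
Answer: 2116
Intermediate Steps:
((M - 1*(-42)) + s)² = ((31 - 1*(-42)) - 27)² = ((31 + 42) - 27)² = (73 - 27)² = 46² = 2116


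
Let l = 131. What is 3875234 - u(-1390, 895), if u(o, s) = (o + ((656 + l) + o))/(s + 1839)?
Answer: 10594891749/2734 ≈ 3.8752e+6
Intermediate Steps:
u(o, s) = (787 + 2*o)/(1839 + s) (u(o, s) = (o + ((656 + 131) + o))/(s + 1839) = (o + (787 + o))/(1839 + s) = (787 + 2*o)/(1839 + s))
3875234 - u(-1390, 895) = 3875234 - (787 + 2*(-1390))/(1839 + 895) = 3875234 - (787 - 2780)/2734 = 3875234 - (-1993)/2734 = 3875234 - 1*(-1993/2734) = 3875234 + 1993/2734 = 10594891749/2734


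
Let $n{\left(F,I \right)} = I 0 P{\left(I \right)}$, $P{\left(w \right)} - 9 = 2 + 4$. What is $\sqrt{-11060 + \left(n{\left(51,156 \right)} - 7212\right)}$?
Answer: $4 i \sqrt{1142} \approx 135.17 i$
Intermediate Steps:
$P{\left(w \right)} = 15$ ($P{\left(w \right)} = 9 + \left(2 + 4\right) = 9 + 6 = 15$)
$n{\left(F,I \right)} = 0$ ($n{\left(F,I \right)} = I 0 \cdot 15 = 0 \cdot 15 = 0$)
$\sqrt{-11060 + \left(n{\left(51,156 \right)} - 7212\right)} = \sqrt{-11060 + \left(0 - 7212\right)} = \sqrt{-11060 - 7212} = \sqrt{-18272} = 4 i \sqrt{1142}$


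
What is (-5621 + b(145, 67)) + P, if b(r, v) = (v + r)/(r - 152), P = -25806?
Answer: -220201/7 ≈ -31457.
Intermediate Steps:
b(r, v) = (r + v)/(-152 + r)
(-5621 + b(145, 67)) + P = (-5621 + (145 + 67)/(-152 + 145)) - 25806 = (-5621 + 212/(-7)) - 25806 = (-5621 - 1/7*212) - 25806 = (-5621 - 212/7) - 25806 = -39559/7 - 25806 = -220201/7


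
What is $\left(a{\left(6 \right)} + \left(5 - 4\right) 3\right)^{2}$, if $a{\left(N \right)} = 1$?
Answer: $16$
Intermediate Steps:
$\left(a{\left(6 \right)} + \left(5 - 4\right) 3\right)^{2} = \left(1 + \left(5 - 4\right) 3\right)^{2} = \left(1 + 1 \cdot 3\right)^{2} = \left(1 + 3\right)^{2} = 4^{2} = 16$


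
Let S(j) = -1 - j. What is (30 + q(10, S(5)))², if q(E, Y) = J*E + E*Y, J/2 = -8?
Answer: 36100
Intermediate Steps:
J = -16 (J = 2*(-8) = -16)
q(E, Y) = -16*E + E*Y
(30 + q(10, S(5)))² = (30 + 10*(-16 + (-1 - 1*5)))² = (30 + 10*(-16 + (-1 - 5)))² = (30 + 10*(-16 - 6))² = (30 + 10*(-22))² = (30 - 220)² = (-190)² = 36100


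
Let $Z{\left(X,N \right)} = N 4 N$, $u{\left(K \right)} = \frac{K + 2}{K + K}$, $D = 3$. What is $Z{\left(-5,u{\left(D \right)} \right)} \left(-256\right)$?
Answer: $- \frac{6400}{9} \approx -711.11$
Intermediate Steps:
$u{\left(K \right)} = \frac{2 + K}{2 K}$
$Z{\left(X,N \right)} = 4 N^{2}$ ($Z{\left(X,N \right)} = 4 N N = 4 N^{2}$)
$Z{\left(-5,u{\left(D \right)} \right)} \left(-256\right) = 4 \left(\frac{2 + 3}{2 \cdot 3}\right)^{2} \left(-256\right) = 4 \left(\frac{1}{2} \cdot \frac{1}{3} \cdot 5\right)^{2} \left(-256\right) = 4 \left(\frac{5}{6}\right)^{2} \left(-256\right) = 4 \cdot \frac{25}{36} \left(-256\right) = \frac{25}{9} \left(-256\right) = - \frac{6400}{9}$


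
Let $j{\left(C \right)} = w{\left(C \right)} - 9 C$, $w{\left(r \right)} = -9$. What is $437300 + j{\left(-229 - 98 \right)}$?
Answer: $440234$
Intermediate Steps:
$j{\left(C \right)} = -9 - 9 C$
$437300 + j{\left(-229 - 98 \right)} = 437300 - \left(9 + 9 \left(-229 - 98\right)\right) = 437300 - -2934 = 437300 + \left(-9 + 2943\right) = 437300 + 2934 = 440234$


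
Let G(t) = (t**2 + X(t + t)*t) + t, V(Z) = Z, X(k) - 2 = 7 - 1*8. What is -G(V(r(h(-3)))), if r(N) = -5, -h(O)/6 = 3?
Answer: -15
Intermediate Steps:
h(O) = -18 (h(O) = -6*3 = -18)
X(k) = 1 (X(k) = 2 + (7 - 1*8) = 2 + (7 - 8) = 2 - 1 = 1)
G(t) = t**2 + 2*t (G(t) = (t**2 + 1*t) + t = (t**2 + t) + t = (t + t**2) + t = t**2 + 2*t)
-G(V(r(h(-3)))) = -(-5)*(2 - 5) = -(-5)*(-3) = -1*15 = -15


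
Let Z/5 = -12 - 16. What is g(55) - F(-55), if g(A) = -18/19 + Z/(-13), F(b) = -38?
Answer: 11812/247 ≈ 47.822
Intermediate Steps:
Z = -140 (Z = 5*(-12 - 16) = 5*(-28) = -140)
g(A) = 2426/247 (g(A) = -18/19 - 140/(-13) = -18*1/19 - 140*(-1/13) = -18/19 + 140/13 = 2426/247)
g(55) - F(-55) = 2426/247 - 1*(-38) = 2426/247 + 38 = 11812/247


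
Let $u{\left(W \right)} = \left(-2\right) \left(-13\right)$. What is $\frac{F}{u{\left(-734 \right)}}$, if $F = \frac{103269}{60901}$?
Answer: $\frac{103269}{1583426} \approx 0.065219$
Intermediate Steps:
$u{\left(W \right)} = 26$
$F = \frac{103269}{60901}$ ($F = 103269 \cdot \frac{1}{60901} = \frac{103269}{60901} \approx 1.6957$)
$\frac{F}{u{\left(-734 \right)}} = \frac{103269}{60901 \cdot 26} = \frac{103269}{60901} \cdot \frac{1}{26} = \frac{103269}{1583426}$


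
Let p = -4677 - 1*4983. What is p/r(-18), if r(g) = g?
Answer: 1610/3 ≈ 536.67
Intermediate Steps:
p = -9660 (p = -4677 - 4983 = -9660)
p/r(-18) = -9660/(-18) = -9660*(-1/18) = 1610/3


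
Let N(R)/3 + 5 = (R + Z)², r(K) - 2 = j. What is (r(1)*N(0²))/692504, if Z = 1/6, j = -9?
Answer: 1253/8310048 ≈ 0.00015078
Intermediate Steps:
Z = ⅙ ≈ 0.16667
r(K) = -7 (r(K) = 2 - 9 = -7)
N(R) = -15 + 3*(⅙ + R)² (N(R) = -15 + 3*(R + ⅙)² = -15 + 3*(⅙ + R)²)
(r(1)*N(0²))/692504 = -7*(-15 + (1 + 6*0²)²/12)/692504 = -7*(-15 + (1 + 6*0)²/12)*(1/692504) = -7*(-15 + (1 + 0)²/12)*(1/692504) = -7*(-15 + (1/12)*1²)*(1/692504) = -7*(-15 + (1/12)*1)*(1/692504) = -7*(-15 + 1/12)*(1/692504) = -7*(-179/12)*(1/692504) = (1253/12)*(1/692504) = 1253/8310048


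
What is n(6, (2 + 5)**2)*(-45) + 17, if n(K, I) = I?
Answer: -2188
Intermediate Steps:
n(6, (2 + 5)**2)*(-45) + 17 = (2 + 5)**2*(-45) + 17 = 7**2*(-45) + 17 = 49*(-45) + 17 = -2205 + 17 = -2188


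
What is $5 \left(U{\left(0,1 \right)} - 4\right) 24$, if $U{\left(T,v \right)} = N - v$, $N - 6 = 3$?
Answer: $480$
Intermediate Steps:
$N = 9$ ($N = 6 + 3 = 9$)
$U{\left(T,v \right)} = 9 - v$
$5 \left(U{\left(0,1 \right)} - 4\right) 24 = 5 \left(\left(9 - 1\right) - 4\right) 24 = 5 \left(8 - 4\right) 24 = 5 \cdot 4 \cdot 24 = 20 \cdot 24 = 480$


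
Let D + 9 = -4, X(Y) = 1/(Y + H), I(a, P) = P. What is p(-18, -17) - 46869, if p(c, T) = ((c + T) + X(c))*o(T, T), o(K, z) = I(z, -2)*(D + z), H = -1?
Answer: -930471/19 ≈ -48972.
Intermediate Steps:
X(Y) = 1/(-1 + Y) (X(Y) = 1/(Y - 1) = 1/(-1 + Y))
D = -13 (D = -9 - 4 = -13)
o(K, z) = 26 - 2*z (o(K, z) = -2*(-13 + z) = 26 - 2*z)
p(c, T) = (26 - 2*T)*(T + c + 1/(-1 + c)) (p(c, T) = ((c + T) + 1/(-1 + c))*(26 - 2*T) = ((T + c) + 1/(-1 + c))*(26 - 2*T) = (T + c + 1/(-1 + c))*(26 - 2*T) = (26 - 2*T)*(T + c + 1/(-1 + c)))
p(-18, -17) - 46869 = 2*(1 + (-1 - 18)*(-17 - 18))*(13 - 1*(-17))/(-1 - 18) - 46869 = 2*(1 - 19*(-35))*(13 + 17)/(-19) - 46869 = 2*(-1/19)*(1 + 665)*30 - 46869 = 2*(-1/19)*666*30 - 46869 = -39960/19 - 46869 = -930471/19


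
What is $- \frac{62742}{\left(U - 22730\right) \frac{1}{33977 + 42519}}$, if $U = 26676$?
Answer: $- \frac{2399756016}{1973} \approx -1.2163 \cdot 10^{6}$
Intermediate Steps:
$- \frac{62742}{\left(U - 22730\right) \frac{1}{33977 + 42519}} = - \frac{62742}{\left(26676 - 22730\right) \frac{1}{33977 + 42519}} = - \frac{62742}{3946 \cdot \frac{1}{76496}} = - \frac{62742}{\frac{1973}{38248}} = \left(-62742\right) \frac{38248}{1973} = - \frac{2399756016}{1973}$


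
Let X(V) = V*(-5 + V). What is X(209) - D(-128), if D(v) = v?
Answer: 42764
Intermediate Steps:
X(209) - D(-128) = 209*(-5 + 209) - 1*(-128) = 209*204 + 128 = 42636 + 128 = 42764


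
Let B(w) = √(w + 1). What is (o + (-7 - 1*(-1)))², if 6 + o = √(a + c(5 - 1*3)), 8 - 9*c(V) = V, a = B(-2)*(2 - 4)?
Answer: (36 - √6*√(1 - 3*I))²/9 ≈ 116.4 + 18.375*I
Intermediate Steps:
B(w) = √(1 + w)
a = -2*I (a = √(1 - 2)*(2 - 4) = √(-1)*(-2) = I*(-2) = -2*I ≈ -2.0*I)
c(V) = 8/9 - V/9
o = -6 + √(⅔ - 2*I) (o = -6 + √(-2*I + (8/9 - (5 - 1*3)/9)) = -6 + √(-2*I + (8/9 - (5 - 3)/9)) = -6 + √(-2*I + (8/9 - ⅑*2)) = -6 + √(-2*I + (8/9 - 2/9)) = -6 + √(-2*I + ⅔) = -6 + √(⅔ - 2*I) ≈ -4.8221 - 0.84898*I)
(o + (-7 - 1*(-1)))² = ((-6 + √(6 - 18*I)/3) + (-7 - 1*(-1)))² = ((-6 + √(6 - 18*I)/3) + (-7 + 1))² = ((-6 + √(6 - 18*I)/3) - 6)² = (-12 + √(6 - 18*I)/3)²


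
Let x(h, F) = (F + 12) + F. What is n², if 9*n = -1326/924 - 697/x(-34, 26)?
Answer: 45549001/24285184 ≈ 1.8756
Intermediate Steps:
x(h, F) = 12 + 2*F (x(h, F) = (12 + F) + F = 12 + 2*F)
n = -6749/4928 (n = (-1326/924 - 697/(12 + 2*26))/9 = (-1326*1/924 - 697/(12 + 52))/9 = (-221/154 - 697/64)/9 = (⅑)*(-60741/4928) = -6749/4928 ≈ -1.3695)
n² = (-6749/4928)² = 45549001/24285184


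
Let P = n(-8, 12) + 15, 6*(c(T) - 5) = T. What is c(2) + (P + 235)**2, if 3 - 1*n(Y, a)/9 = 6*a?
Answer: 412939/3 ≈ 1.3765e+5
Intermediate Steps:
c(T) = 5 + T/6
n(Y, a) = 27 - 54*a
P = -606 (P = (27 - 54*12) + 15 = (27 - 648) + 15 = -621 + 15 = -606)
c(2) + (P + 235)**2 = (5 + (1/6)*2) + (-606 + 235)**2 = (5 + 1/3) + (-371)**2 = 16/3 + 137641 = 412939/3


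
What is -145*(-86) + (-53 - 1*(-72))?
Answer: 12489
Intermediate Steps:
-145*(-86) + (-53 - 1*(-72)) = 12470 + (-53 + 72) = 12470 + 19 = 12489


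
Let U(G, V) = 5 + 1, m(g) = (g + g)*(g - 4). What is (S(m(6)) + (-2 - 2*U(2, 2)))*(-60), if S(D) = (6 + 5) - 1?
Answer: 240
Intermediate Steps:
m(g) = 2*g*(-4 + g) (m(g) = (2*g)*(-4 + g) = 2*g*(-4 + g))
U(G, V) = 6
S(D) = 10 (S(D) = 11 - 1 = 10)
(S(m(6)) + (-2 - 2*U(2, 2)))*(-60) = (10 + (-2 - 2*6))*(-60) = (10 + (-2 - 12))*(-60) = (10 - 14)*(-60) = -4*(-60) = 240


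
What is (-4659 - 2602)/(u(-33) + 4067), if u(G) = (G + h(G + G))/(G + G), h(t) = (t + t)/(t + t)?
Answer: -239613/134227 ≈ -1.7851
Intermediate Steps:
h(t) = 1 (h(t) = (2*t)/((2*t)) = (2*t)*(1/(2*t)) = 1)
u(G) = (1 + G)/(2*G) (u(G) = (G + 1)/(G + G) = (1 + G)/((2*G)) = (1 + G)*(1/(2*G)) = (1 + G)/(2*G))
(-4659 - 2602)/(u(-33) + 4067) = (-4659 - 2602)/((½)*(1 - 33)/(-33) + 4067) = -7261/((½)*(-1/33)*(-32) + 4067) = -7261/(16/33 + 4067) = -7261/134227/33 = -7261*33/134227 = -239613/134227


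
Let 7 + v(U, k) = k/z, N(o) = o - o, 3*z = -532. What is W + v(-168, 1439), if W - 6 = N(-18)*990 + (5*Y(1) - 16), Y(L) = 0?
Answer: -13361/532 ≈ -25.115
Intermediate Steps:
z = -532/3 (z = (⅓)*(-532) = -532/3 ≈ -177.33)
N(o) = 0
v(U, k) = -7 - 3*k/532 (v(U, k) = -7 + k/(-532/3) = -7 + k*(-3/532) = -7 - 3*k/532)
W = -10 (W = 6 + (0*990 + (5*0 - 16)) = 6 + (0 + (0 - 16)) = 6 + (0 - 16) = 6 - 16 = -10)
W + v(-168, 1439) = -10 + (-7 - 3/532*1439) = -10 + (-7 - 4317/532) = -10 - 8041/532 = -13361/532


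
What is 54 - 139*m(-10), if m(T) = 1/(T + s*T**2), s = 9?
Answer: 47921/890 ≈ 53.844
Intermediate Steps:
m(T) = 1/(T + 9*T**2)
54 - 139*m(-10) = 54 - 139/((-10)*(1 + 9*(-10))) = 54 - (-139)/(10*(1 - 90)) = 54 - (-139)/(10*(-89)) = 54 - (-139)*(-1)/(10*89) = 54 - 139*1/890 = 54 - 139/890 = 47921/890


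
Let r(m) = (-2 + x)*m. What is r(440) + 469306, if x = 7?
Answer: 471506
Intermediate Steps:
r(m) = 5*m (r(m) = (-2 + 7)*m = 5*m)
r(440) + 469306 = 5*440 + 469306 = 2200 + 469306 = 471506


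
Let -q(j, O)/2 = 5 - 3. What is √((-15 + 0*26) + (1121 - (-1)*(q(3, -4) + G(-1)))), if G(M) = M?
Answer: √1101 ≈ 33.181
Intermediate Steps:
q(j, O) = -4 (q(j, O) = -2*(5 - 3) = -2*2 = -4)
√((-15 + 0*26) + (1121 - (-1)*(q(3, -4) + G(-1)))) = √((-15 + 0*26) + (1121 - (-1)*(-4 - 1))) = √((-15 + 0) + (1121 - (-1)*(-5))) = √(-15 + (1121 - 1*5)) = √(-15 + (1121 - 5)) = √(-15 + 1116) = √1101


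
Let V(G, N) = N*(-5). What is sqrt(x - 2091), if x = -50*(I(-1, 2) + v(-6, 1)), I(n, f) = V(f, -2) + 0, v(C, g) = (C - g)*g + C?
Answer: I*sqrt(1941) ≈ 44.057*I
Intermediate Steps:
V(G, N) = -5*N
v(C, g) = C + g*(C - g) (v(C, g) = g*(C - g) + C = C + g*(C - g))
I(n, f) = 10 (I(n, f) = -5*(-2) + 0 = 10 + 0 = 10)
x = 150 (x = -50*(10 + (-6 - 1*1**2 - 6*1)) = -50*(10 + (-6 - 1*1 - 6)) = -50*(10 + (-6 - 1 - 6)) = -50*(10 - 13) = -50*(-3) = 150)
sqrt(x - 2091) = sqrt(150 - 2091) = sqrt(-1941) = I*sqrt(1941)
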